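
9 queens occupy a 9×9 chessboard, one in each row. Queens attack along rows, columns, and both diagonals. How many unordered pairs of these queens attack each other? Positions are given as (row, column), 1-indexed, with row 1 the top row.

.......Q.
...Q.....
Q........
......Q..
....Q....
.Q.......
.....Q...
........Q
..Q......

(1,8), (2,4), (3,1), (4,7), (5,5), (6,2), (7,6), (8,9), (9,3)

All columns are distinct and no two queens satisfy |Δrow| = |Δcol|, so no pair attacks.

0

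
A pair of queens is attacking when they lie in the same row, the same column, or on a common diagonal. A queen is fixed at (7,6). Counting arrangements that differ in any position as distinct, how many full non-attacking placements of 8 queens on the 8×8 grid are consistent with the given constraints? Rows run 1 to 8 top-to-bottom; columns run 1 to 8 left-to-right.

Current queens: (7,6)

14

Branch on row 1: col 1 → 1; col 2 → 3; col 3 → 0; col 4 → 3; col 5 → 6; col 7 → 1; col 8 → 0.
Sum: 1 + 3 + 0 + 3 + 6 + 1 + 0 = 14.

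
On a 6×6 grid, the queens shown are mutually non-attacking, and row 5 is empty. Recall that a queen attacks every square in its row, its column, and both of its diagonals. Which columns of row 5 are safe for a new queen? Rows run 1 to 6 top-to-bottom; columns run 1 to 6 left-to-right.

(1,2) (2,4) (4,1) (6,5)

(1,2) attacks row 5 at column 2 and diagonals 6.
(2,4) attacks row 5 at column 4 and diagonals 1.
(4,1) attacks row 5 at column 1 and diagonals 2.
(6,5) attacks row 5 at column 5 and diagonals 4, 6.
Attacked columns: {1, 2, 4, 5, 6}. Safe: {3}.

columns 3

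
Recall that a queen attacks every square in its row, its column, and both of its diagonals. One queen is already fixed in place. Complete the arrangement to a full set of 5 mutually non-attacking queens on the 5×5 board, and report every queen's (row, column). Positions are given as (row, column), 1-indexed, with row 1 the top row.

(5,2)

(1,4) (2,1) (3,3) (4,5) (5,2)

Row 1: attacked by (5,2)→{2}. Safe: 1, 3, 4, 5. Place at column 4.
Row 2: attacked by (1,4)→{3,4,5}; (5,2)→{2,5}. Safe: 1. Place at column 1.
Row 3: attacked by (1,4)→{2,4}; (2,1)→{1,2}; (5,2)→{2,4}. Safe: 3, 5. Place at column 3.
Row 4: attacked by (1,4)→{1,4}; (2,1)→{1,3}; (3,3)→{2,3,4}; (5,2)→{1,2,3}. Safe: 5. Place at column 5.
Columns [4, 1, 3, 5, 2], r−c [-3, 1, 0, -1, 3], r+c [5, 3, 6, 9, 7] are all distinct, so no two queens attack.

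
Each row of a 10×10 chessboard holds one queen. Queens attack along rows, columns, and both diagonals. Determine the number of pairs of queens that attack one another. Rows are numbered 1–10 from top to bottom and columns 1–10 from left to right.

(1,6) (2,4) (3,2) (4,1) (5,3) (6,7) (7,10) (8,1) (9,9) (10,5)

2

Same column: (4,1)–(8,1) (column 1).
Same diagonal: (3,2)–(4,1) (|3−4| = |2−1| = 1).
Total attacking pairs: 2.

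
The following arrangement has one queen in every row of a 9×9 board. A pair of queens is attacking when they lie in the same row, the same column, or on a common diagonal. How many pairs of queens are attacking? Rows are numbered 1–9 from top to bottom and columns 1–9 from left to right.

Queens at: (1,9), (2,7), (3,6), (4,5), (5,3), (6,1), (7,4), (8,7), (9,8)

Same column: (2,7)–(8,7) (column 7).
Same diagonal: (2,7)–(3,6) (|2−3| = |7−6| = 1); (2,7)–(4,5) (|2−4| = |7−5| = 2); (3,6)–(4,5) (|3−4| = |6−5| = 1); (8,7)–(9,8) (|8−9| = |7−8| = 1).
Total attacking pairs: 5.

5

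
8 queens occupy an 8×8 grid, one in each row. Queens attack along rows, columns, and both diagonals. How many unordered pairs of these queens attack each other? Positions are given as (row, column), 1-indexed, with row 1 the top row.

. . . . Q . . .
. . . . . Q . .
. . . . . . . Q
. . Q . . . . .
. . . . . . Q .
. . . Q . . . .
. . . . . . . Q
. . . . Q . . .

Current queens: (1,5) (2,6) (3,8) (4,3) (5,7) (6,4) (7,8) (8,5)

Same column: (1,5)–(8,5) (column 5); (3,8)–(7,8) (column 8).
Same diagonal: (1,5)–(2,6) (|1−2| = |5−6| = 1).
Total attacking pairs: 3.

3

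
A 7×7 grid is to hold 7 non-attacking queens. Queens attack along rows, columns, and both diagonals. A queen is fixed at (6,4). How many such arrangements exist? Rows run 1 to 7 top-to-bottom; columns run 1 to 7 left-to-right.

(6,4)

6

Branch on row 1: col 1 → 1; col 2 → 1; col 3 → 1; col 5 → 1; col 6 → 1; col 7 → 1.
Sum: 1 + 1 + 1 + 1 + 1 + 1 = 6.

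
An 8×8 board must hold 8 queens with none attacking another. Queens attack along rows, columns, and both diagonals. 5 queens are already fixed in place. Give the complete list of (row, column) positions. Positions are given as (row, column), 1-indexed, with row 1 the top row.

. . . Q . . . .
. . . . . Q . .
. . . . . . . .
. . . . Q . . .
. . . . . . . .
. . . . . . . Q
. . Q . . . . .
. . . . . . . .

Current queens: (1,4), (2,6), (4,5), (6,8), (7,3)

(1,4) (2,6) (3,1) (4,5) (5,2) (6,8) (7,3) (8,7)

Row 3: attacked by (1,4)→{2,4,6}; (2,6)→{5,6,7}; (4,5)→{4,5,6}; (6,8)→{5,8}; (7,3)→{3,7}. Safe: 1. Place at column 1.
Row 5: attacked by (1,4)→{4,8}; (2,6)→{3,6}; (3,1)→{1,3}; (4,5)→{4,5,6}; (6,8)→{7,8}; (7,3)→{1,3,5}. Safe: 2. Place at column 2.
Row 8: attacked by (1,4)→{4}; (2,6)→{6}; (3,1)→{1,6}; (4,5)→{1,5}; (5,2)→{2,5}; (6,8)→{6,8}; (7,3)→{2,3,4}. Safe: 7. Place at column 7.
Columns [4, 6, 1, 5, 2, 8, 3, 7], r−c [-3, -4, 2, -1, 3, -2, 4, 1], r+c [5, 8, 4, 9, 7, 14, 10, 15] are all distinct, so no two queens attack.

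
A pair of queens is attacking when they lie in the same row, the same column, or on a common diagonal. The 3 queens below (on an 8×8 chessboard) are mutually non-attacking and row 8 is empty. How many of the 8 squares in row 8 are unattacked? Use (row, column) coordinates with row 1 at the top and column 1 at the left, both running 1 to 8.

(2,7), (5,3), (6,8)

3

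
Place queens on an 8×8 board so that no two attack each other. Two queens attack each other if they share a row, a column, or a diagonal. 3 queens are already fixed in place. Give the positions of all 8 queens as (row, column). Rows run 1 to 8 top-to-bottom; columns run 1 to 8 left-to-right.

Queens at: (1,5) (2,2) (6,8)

Row 3: attacked by (1,5)→{3,5,7}; (2,2)→{1,2,3}; (6,8)→{5,8}. Safe: 4, 6. Place at column 4.
Row 4: attacked by (1,5)→{2,5,8}; (2,2)→{2,4}; (3,4)→{3,4,5}; (6,8)→{6,8}. Safe: 1, 7. Place at column 7.
Row 5: attacked by (1,5)→{1,5}; (2,2)→{2,5}; (3,4)→{2,4,6}; (4,7)→{6,7,8}; (6,8)→{7,8}. Safe: 3. Place at column 3.
Row 7: attacked by (1,5)→{5}; (2,2)→{2,7}; (3,4)→{4,8}; (4,7)→{4,7}; (5,3)→{1,3,5}; (6,8)→{7,8}. Safe: 6. Place at column 6.
Row 8: attacked by (1,5)→{5}; (2,2)→{2,8}; (3,4)→{4}; (4,7)→{3,7}; (5,3)→{3,6}; (6,8)→{6,8}; (7,6)→{5,6,7}. Safe: 1. Place at column 1.
Columns [5, 2, 4, 7, 3, 8, 6, 1], r−c [-4, 0, -1, -3, 2, -2, 1, 7], r+c [6, 4, 7, 11, 8, 14, 13, 9] are all distinct, so no two queens attack.

(1,5) (2,2) (3,4) (4,7) (5,3) (6,8) (7,6) (8,1)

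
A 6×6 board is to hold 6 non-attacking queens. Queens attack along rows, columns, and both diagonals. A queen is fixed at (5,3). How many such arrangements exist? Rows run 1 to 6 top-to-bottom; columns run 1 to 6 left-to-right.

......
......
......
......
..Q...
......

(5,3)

Branch on row 1: col 1 → 0; col 2 → 1; col 4 → 0; col 5 → 0; col 6 → 0.
Sum: 0 + 1 + 0 + 0 + 0 = 1.

1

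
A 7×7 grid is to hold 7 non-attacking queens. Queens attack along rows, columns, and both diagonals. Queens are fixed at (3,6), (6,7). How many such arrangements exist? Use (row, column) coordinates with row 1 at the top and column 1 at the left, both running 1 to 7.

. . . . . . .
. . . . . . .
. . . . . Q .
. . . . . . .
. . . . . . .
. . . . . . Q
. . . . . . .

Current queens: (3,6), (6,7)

Branch on row 1: col 1 → 0; col 3 → 2; col 5 → 1.
Sum: 0 + 2 + 1 = 3.

3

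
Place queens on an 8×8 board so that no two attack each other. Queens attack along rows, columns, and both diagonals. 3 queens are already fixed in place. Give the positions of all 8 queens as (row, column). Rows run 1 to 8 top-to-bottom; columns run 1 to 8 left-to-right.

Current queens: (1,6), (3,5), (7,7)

Row 2: attacked by (1,6)→{5,6,7}; (3,5)→{4,5,6}; (7,7)→{2,7}. Safe: 1, 3, 8. Place at column 1.
Row 4: attacked by (1,6)→{3,6}; (2,1)→{1,3}; (3,5)→{4,5,6}; (7,7)→{4,7}. Safe: 2, 8. Place at column 2.
Row 5: attacked by (1,6)→{2,6}; (2,1)→{1,4}; (3,5)→{3,5,7}; (4,2)→{1,2,3}; (7,7)→{5,7}. Safe: 8. Place at column 8.
Row 6: attacked by (1,6)→{1,6}; (2,1)→{1,5}; (3,5)→{2,5,8}; (4,2)→{2,4}; (5,8)→{7,8}; (7,7)→{6,7,8}. Safe: 3. Place at column 3.
Row 8: attacked by (1,6)→{6}; (2,1)→{1,7}; (3,5)→{5}; (4,2)→{2,6}; (5,8)→{5,8}; (6,3)→{1,3,5}; (7,7)→{6,7,8}. Safe: 4. Place at column 4.
Columns [6, 1, 5, 2, 8, 3, 7, 4], r−c [-5, 1, -2, 2, -3, 3, 0, 4], r+c [7, 3, 8, 6, 13, 9, 14, 12] are all distinct, so no two queens attack.

(1,6) (2,1) (3,5) (4,2) (5,8) (6,3) (7,7) (8,4)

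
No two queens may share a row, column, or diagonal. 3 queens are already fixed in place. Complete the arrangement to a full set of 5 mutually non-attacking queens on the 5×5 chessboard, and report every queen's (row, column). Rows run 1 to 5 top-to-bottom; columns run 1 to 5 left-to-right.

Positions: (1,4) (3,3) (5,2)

Row 2: attacked by (1,4)→{3,4,5}; (3,3)→{2,3,4}; (5,2)→{2,5}. Safe: 1. Place at column 1.
Row 4: attacked by (1,4)→{1,4}; (2,1)→{1,3}; (3,3)→{2,3,4}; (5,2)→{1,2,3}. Safe: 5. Place at column 5.
Columns [4, 1, 3, 5, 2], r−c [-3, 1, 0, -1, 3], r+c [5, 3, 6, 9, 7] are all distinct, so no two queens attack.

(1,4) (2,1) (3,3) (4,5) (5,2)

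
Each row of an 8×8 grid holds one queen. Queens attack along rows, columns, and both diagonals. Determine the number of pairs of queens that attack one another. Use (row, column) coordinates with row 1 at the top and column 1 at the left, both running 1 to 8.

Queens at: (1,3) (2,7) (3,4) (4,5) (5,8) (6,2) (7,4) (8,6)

3

Same column: (3,4)–(7,4) (column 4).
Same diagonal: (2,7)–(4,5) (|2−4| = |7−5| = 2); (3,4)–(4,5) (|3−4| = |4−5| = 1).
Total attacking pairs: 3.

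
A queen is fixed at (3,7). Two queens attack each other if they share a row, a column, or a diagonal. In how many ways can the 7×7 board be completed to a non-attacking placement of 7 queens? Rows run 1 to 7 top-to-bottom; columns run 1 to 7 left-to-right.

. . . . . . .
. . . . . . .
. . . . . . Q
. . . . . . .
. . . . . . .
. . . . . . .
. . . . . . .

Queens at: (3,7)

Branch on row 1: col 1 → 1; col 2 → 1; col 3 → 1; col 4 → 1; col 6 → 2.
Sum: 1 + 1 + 1 + 1 + 2 = 6.

6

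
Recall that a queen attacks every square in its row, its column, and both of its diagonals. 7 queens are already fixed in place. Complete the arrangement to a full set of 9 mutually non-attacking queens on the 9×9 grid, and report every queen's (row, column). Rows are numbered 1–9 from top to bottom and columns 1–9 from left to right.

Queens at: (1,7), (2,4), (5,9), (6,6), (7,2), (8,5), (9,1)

Row 3: attacked by (1,7)→{5,7,9}; (2,4)→{3,4,5}; (5,9)→{7,9}; (6,6)→{3,6,9}; (7,2)→{2,6}; (8,5)→{5}; (9,1)→{1,7}. Safe: 8. Place at column 8.
Row 4: attacked by (1,7)→{4,7}; (2,4)→{2,4,6}; (3,8)→{7,8,9}; (5,9)→{8,9}; (6,6)→{4,6,8}; (7,2)→{2,5}; (8,5)→{1,5,9}; (9,1)→{1,6}. Safe: 3. Place at column 3.
Columns [7, 4, 8, 3, 9, 6, 2, 5, 1], r−c [-6, -2, -5, 1, -4, 0, 5, 3, 8], r+c [8, 6, 11, 7, 14, 12, 9, 13, 10] are all distinct, so no two queens attack.

(1,7) (2,4) (3,8) (4,3) (5,9) (6,6) (7,2) (8,5) (9,1)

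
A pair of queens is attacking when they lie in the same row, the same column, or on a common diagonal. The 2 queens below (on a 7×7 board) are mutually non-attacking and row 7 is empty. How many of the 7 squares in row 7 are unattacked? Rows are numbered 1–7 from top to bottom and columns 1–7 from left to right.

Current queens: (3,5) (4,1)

4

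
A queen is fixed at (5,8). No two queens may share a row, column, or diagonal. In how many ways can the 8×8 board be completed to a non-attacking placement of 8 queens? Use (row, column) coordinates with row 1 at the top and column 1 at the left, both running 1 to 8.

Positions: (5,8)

Branch on row 1: col 1 → 1; col 2 → 1; col 3 → 4; col 5 → 5; col 6 → 4; col 7 → 3.
Sum: 1 + 1 + 4 + 5 + 4 + 3 = 18.

18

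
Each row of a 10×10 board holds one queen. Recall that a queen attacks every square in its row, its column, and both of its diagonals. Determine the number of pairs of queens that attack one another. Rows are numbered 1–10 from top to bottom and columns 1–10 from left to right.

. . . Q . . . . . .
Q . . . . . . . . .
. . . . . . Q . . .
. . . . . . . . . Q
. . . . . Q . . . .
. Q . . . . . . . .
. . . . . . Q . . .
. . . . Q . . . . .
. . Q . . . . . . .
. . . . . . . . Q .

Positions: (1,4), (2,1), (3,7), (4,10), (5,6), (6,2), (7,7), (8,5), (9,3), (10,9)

Same column: (3,7)–(7,7) (column 7).
Same diagonal: (2,1)–(10,9) (|2−10| = |1−9| = 8); (4,10)–(7,7) (|4−7| = |10−7| = 3).
Total attacking pairs: 3.

3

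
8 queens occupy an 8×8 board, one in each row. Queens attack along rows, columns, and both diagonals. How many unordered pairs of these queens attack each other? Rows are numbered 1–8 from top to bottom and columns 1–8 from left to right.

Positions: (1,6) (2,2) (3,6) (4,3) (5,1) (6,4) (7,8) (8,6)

Same column: (1,6)–(3,6) (column 6); (1,6)–(8,6) (column 6); (3,6)–(8,6) (column 6).
Same diagonal: (1,6)–(4,3) (|1−4| = |6−3| = 3); (6,4)–(8,6) (|6−8| = |4−6| = 2).
Total attacking pairs: 5.

5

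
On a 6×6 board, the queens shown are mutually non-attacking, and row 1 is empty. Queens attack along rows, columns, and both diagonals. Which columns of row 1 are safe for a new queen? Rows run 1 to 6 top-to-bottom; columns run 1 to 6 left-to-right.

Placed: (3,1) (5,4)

(3,1) attacks row 1 at column 1 and diagonals 3.
(5,4) attacks row 1 at column 4.
Attacked columns: {1, 3, 4}. Safe: {2, 5, 6}.

columns 2, 5, 6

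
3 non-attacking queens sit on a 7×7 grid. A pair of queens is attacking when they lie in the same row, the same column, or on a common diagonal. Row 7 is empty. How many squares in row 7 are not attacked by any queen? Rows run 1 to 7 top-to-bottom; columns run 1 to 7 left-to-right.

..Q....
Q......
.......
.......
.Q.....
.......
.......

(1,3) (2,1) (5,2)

2

(1,3) attacks row 7 at column 3.
(2,1) attacks row 7 at column 1 and diagonals 6.
(5,2) attacks row 7 at column 2 and diagonals 4.
Attacked columns: {1, 2, 3, 4, 6}. Safe: {5, 7}.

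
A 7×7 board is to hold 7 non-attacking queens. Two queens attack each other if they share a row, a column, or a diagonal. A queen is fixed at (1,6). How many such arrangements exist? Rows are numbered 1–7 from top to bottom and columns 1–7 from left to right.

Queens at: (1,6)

7

Branch on row 2: col 1 → 1; col 2 → 1; col 3 → 3; col 4 → 2.
Sum: 1 + 1 + 3 + 2 = 7.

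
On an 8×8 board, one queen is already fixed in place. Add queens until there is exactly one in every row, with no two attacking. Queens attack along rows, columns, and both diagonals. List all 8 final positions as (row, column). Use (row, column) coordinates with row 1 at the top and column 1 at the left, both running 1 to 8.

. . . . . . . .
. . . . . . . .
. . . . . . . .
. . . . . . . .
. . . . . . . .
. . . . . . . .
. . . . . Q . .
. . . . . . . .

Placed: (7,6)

(1,2) (2,5) (3,7) (4,4) (5,1) (6,8) (7,6) (8,3)

Row 1: attacked by (7,6)→{6}. Safe: 1, 2, 3, 4, 5, 7, 8. Place at column 2.
Row 2: attacked by (1,2)→{1,2,3}; (7,6)→{1,6}. Safe: 4, 5, 7, 8. Place at column 5.
Row 3: attacked by (1,2)→{2,4}; (2,5)→{4,5,6}; (7,6)→{2,6}. Safe: 1, 3, 7, 8. Place at column 7.
Row 4: attacked by (1,2)→{2,5}; (2,5)→{3,5,7}; (3,7)→{6,7,8}; (7,6)→{3,6}. Safe: 1, 4. Place at column 4.
Row 5: attacked by (1,2)→{2,6}; (2,5)→{2,5,8}; (3,7)→{5,7}; (4,4)→{3,4,5}; (7,6)→{4,6,8}. Safe: 1. Place at column 1.
Row 6: attacked by (1,2)→{2,7}; (2,5)→{1,5}; (3,7)→{4,7}; (4,4)→{2,4,6}; (5,1)→{1,2}; (7,6)→{5,6,7}. Safe: 3, 8. Place at column 8.
Row 8: attacked by (1,2)→{2}; (2,5)→{5}; (3,7)→{2,7}; (4,4)→{4,8}; (5,1)→{1,4}; (6,8)→{6,8}; (7,6)→{5,6,7}. Safe: 3. Place at column 3.
Columns [2, 5, 7, 4, 1, 8, 6, 3], r−c [-1, -3, -4, 0, 4, -2, 1, 5], r+c [3, 7, 10, 8, 6, 14, 13, 11] are all distinct, so no two queens attack.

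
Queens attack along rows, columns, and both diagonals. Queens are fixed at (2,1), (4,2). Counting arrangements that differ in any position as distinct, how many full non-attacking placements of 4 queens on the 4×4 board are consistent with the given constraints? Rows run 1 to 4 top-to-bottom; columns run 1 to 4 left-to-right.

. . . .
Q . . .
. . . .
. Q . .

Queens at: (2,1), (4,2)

Branch on row 1: col 3 → 1; col 4 → 0.
Sum: 1 + 0 = 1.

1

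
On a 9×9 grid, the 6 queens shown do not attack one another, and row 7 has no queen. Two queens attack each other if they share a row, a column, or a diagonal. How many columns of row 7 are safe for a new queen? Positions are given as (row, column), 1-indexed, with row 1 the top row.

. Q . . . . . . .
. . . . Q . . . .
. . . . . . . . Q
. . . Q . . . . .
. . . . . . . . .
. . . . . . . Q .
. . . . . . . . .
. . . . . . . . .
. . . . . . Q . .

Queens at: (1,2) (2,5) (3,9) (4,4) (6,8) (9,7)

(1,2) attacks row 7 at column 2 and diagonals 8.
(2,5) attacks row 7 at column 5.
(3,9) attacks row 7 at column 9 and diagonals 5.
(4,4) attacks row 7 at column 4 and diagonals 1, 7.
(6,8) attacks row 7 at column 8 and diagonals 7, 9.
(9,7) attacks row 7 at column 7 and diagonals 5, 9.
Attacked columns: {1, 2, 4, 5, 7, 8, 9}. Safe: {3, 6}.

2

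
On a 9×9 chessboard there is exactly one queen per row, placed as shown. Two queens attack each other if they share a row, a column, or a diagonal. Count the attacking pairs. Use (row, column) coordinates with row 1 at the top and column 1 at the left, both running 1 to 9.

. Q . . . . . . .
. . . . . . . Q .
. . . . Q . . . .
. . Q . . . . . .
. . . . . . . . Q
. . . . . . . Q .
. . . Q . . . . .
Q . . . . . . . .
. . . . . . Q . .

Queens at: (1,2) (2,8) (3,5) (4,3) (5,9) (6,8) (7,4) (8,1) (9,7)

3

Same column: (2,8)–(6,8) (column 8).
Same diagonal: (3,5)–(6,8) (|3−6| = |5−8| = 3); (5,9)–(6,8) (|5−6| = |9−8| = 1).
Total attacking pairs: 3.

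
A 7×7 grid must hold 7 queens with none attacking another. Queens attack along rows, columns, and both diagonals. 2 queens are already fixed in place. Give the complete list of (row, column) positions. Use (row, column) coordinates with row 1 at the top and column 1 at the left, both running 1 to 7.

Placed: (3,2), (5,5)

Row 1: attacked by (3,2)→{2,4}; (5,5)→{1,5}. Safe: 3, 6, 7. Place at column 6.
Row 2: attacked by (1,6)→{5,6,7}; (3,2)→{1,2,3}; (5,5)→{2,5}. Safe: 4. Place at column 4.
Row 4: attacked by (1,6)→{3,6}; (2,4)→{2,4,6}; (3,2)→{1,2,3}; (5,5)→{4,5,6}. Safe: 7. Place at column 7.
Row 6: attacked by (1,6)→{1,6}; (2,4)→{4}; (3,2)→{2,5}; (4,7)→{5,7}; (5,5)→{4,5,6}. Safe: 3. Place at column 3.
Row 7: attacked by (1,6)→{6}; (2,4)→{4}; (3,2)→{2,6}; (4,7)→{4,7}; (5,5)→{3,5,7}; (6,3)→{2,3,4}. Safe: 1. Place at column 1.
Columns [6, 4, 2, 7, 5, 3, 1], r−c [-5, -2, 1, -3, 0, 3, 6], r+c [7, 6, 5, 11, 10, 9, 8] are all distinct, so no two queens attack.

(1,6) (2,4) (3,2) (4,7) (5,5) (6,3) (7,1)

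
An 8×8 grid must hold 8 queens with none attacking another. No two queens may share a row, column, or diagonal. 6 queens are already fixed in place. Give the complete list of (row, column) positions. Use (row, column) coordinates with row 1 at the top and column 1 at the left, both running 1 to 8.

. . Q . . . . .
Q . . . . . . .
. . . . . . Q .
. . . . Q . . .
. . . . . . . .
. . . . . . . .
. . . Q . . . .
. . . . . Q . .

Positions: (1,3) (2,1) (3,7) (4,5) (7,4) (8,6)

Row 5: attacked by (1,3)→{3,7}; (2,1)→{1,4}; (3,7)→{5,7}; (4,5)→{4,5,6}; (7,4)→{2,4,6}; (8,6)→{3,6}. Safe: 8. Place at column 8.
Row 6: attacked by (1,3)→{3,8}; (2,1)→{1,5}; (3,7)→{4,7}; (4,5)→{3,5,7}; (5,8)→{7,8}; (7,4)→{3,4,5}; (8,6)→{4,6,8}. Safe: 2. Place at column 2.
Columns [3, 1, 7, 5, 8, 2, 4, 6], r−c [-2, 1, -4, -1, -3, 4, 3, 2], r+c [4, 3, 10, 9, 13, 8, 11, 14] are all distinct, so no two queens attack.

(1,3) (2,1) (3,7) (4,5) (5,8) (6,2) (7,4) (8,6)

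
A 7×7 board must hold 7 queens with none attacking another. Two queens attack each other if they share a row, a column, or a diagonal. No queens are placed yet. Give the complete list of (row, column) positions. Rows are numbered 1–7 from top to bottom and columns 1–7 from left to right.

(1,4) (2,7) (3,5) (4,2) (5,6) (6,1) (7,3)

Row 1: Safe: 1, 2, 3, 4, 5, 6, 7. Place at column 4.
Row 2: attacked by (1,4)→{3,4,5}. Safe: 1, 2, 6, 7. Place at column 7.
Row 3: attacked by (1,4)→{2,4,6}; (2,7)→{6,7}. Safe: 1, 3, 5. Place at column 5.
Row 4: attacked by (1,4)→{1,4,7}; (2,7)→{5,7}; (3,5)→{4,5,6}. Safe: 2, 3. Place at column 2.
Row 5: attacked by (1,4)→{4}; (2,7)→{4,7}; (3,5)→{3,5,7}; (4,2)→{1,2,3}. Safe: 6. Place at column 6.
Row 6: attacked by (1,4)→{4}; (2,7)→{3,7}; (3,5)→{2,5}; (4,2)→{2,4}; (5,6)→{5,6,7}. Safe: 1. Place at column 1.
Row 7: attacked by (1,4)→{4}; (2,7)→{2,7}; (3,5)→{1,5}; (4,2)→{2,5}; (5,6)→{4,6}; (6,1)→{1,2}. Safe: 3. Place at column 3.
Columns [4, 7, 5, 2, 6, 1, 3], r−c [-3, -5, -2, 2, -1, 5, 4], r+c [5, 9, 8, 6, 11, 7, 10] are all distinct, so no two queens attack.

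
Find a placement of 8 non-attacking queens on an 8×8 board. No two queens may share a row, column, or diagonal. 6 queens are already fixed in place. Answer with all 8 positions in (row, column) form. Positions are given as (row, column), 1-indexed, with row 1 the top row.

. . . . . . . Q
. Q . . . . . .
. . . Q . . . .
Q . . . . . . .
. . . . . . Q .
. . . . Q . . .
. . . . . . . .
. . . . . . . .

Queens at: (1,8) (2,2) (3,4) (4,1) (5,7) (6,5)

Row 7: attacked by (1,8)→{2,8}; (2,2)→{2,7}; (3,4)→{4,8}; (4,1)→{1,4}; (5,7)→{5,7}; (6,5)→{4,5,6}. Safe: 3. Place at column 3.
Row 8: attacked by (1,8)→{1,8}; (2,2)→{2,8}; (3,4)→{4}; (4,1)→{1,5}; (5,7)→{4,7}; (6,5)→{3,5,7}; (7,3)→{2,3,4}. Safe: 6. Place at column 6.
Columns [8, 2, 4, 1, 7, 5, 3, 6], r−c [-7, 0, -1, 3, -2, 1, 4, 2], r+c [9, 4, 7, 5, 12, 11, 10, 14] are all distinct, so no two queens attack.

(1,8) (2,2) (3,4) (4,1) (5,7) (6,5) (7,3) (8,6)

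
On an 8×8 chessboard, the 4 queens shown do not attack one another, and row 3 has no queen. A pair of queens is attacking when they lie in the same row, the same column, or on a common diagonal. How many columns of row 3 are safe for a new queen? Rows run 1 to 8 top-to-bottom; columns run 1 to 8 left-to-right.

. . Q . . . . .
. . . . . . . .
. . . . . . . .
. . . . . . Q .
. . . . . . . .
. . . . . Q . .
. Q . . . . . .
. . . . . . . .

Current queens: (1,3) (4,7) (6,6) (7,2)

1

(1,3) attacks row 3 at column 3 and diagonals 1, 5.
(4,7) attacks row 3 at column 7 and diagonals 6, 8.
(6,6) attacks row 3 at column 6 and diagonals 3.
(7,2) attacks row 3 at column 2 and diagonals 6.
Attacked columns: {1, 2, 3, 5, 6, 7, 8}. Safe: {4}.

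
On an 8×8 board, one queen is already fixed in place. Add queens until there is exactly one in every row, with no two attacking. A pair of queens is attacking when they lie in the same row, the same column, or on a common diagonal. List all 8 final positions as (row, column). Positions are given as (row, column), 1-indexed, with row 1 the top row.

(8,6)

(1,8) (2,2) (3,5) (4,3) (5,1) (6,7) (7,4) (8,6)

Row 1: attacked by (8,6)→{6}. Safe: 1, 2, 3, 4, 5, 7, 8. Place at column 8.
Row 2: attacked by (1,8)→{7,8}; (8,6)→{6}. Safe: 1, 2, 3, 4, 5. Place at column 2.
Row 3: attacked by (1,8)→{6,8}; (2,2)→{1,2,3}; (8,6)→{1,6}. Safe: 4, 5, 7. Place at column 5.
Row 4: attacked by (1,8)→{5,8}; (2,2)→{2,4}; (3,5)→{4,5,6}; (8,6)→{2,6}. Safe: 1, 3, 7. Place at column 3.
Row 5: attacked by (1,8)→{4,8}; (2,2)→{2,5}; (3,5)→{3,5,7}; (4,3)→{2,3,4}; (8,6)→{3,6}. Safe: 1. Place at column 1.
Row 6: attacked by (1,8)→{3,8}; (2,2)→{2,6}; (3,5)→{2,5,8}; (4,3)→{1,3,5}; (5,1)→{1,2}; (8,6)→{4,6,8}. Safe: 7. Place at column 7.
Row 7: attacked by (1,8)→{2,8}; (2,2)→{2,7}; (3,5)→{1,5}; (4,3)→{3,6}; (5,1)→{1,3}; (6,7)→{6,7,8}; (8,6)→{5,6,7}. Safe: 4. Place at column 4.
Columns [8, 2, 5, 3, 1, 7, 4, 6], r−c [-7, 0, -2, 1, 4, -1, 3, 2], r+c [9, 4, 8, 7, 6, 13, 11, 14] are all distinct, so no two queens attack.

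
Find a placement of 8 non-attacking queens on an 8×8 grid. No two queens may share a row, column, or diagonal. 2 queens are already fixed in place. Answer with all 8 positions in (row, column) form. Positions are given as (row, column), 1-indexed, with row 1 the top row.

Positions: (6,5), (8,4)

Row 1: attacked by (6,5)→{5}; (8,4)→{4}. Safe: 1, 2, 3, 6, 7, 8. Place at column 2.
Row 2: attacked by (1,2)→{1,2,3}; (6,5)→{1,5}; (8,4)→{4}. Safe: 6, 7, 8. Place at column 7.
Row 3: attacked by (1,2)→{2,4}; (2,7)→{6,7,8}; (6,5)→{2,5,8}; (8,4)→{4}. Safe: 1, 3. Place at column 3.
Row 4: attacked by (1,2)→{2,5}; (2,7)→{5,7}; (3,3)→{2,3,4}; (6,5)→{3,5,7}; (8,4)→{4,8}. Safe: 1, 6. Place at column 6.
Row 5: attacked by (1,2)→{2,6}; (2,7)→{4,7}; (3,3)→{1,3,5}; (4,6)→{5,6,7}; (6,5)→{4,5,6}; (8,4)→{1,4,7}. Safe: 8. Place at column 8.
Row 7: attacked by (1,2)→{2,8}; (2,7)→{2,7}; (3,3)→{3,7}; (4,6)→{3,6}; (5,8)→{6,8}; (6,5)→{4,5,6}; (8,4)→{3,4,5}. Safe: 1. Place at column 1.
Columns [2, 7, 3, 6, 8, 5, 1, 4], r−c [-1, -5, 0, -2, -3, 1, 6, 4], r+c [3, 9, 6, 10, 13, 11, 8, 12] are all distinct, so no two queens attack.

(1,2) (2,7) (3,3) (4,6) (5,8) (6,5) (7,1) (8,4)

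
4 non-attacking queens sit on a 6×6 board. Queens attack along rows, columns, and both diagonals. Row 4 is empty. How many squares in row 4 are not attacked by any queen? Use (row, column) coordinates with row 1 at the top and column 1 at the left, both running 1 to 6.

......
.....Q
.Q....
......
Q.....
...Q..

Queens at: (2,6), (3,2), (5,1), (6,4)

(2,6) attacks row 4 at column 6 and diagonals 4.
(3,2) attacks row 4 at column 2 and diagonals 1, 3.
(5,1) attacks row 4 at column 1 and diagonals 2.
(6,4) attacks row 4 at column 4 and diagonals 2, 6.
Attacked columns: {1, 2, 3, 4, 6}. Safe: {5}.

1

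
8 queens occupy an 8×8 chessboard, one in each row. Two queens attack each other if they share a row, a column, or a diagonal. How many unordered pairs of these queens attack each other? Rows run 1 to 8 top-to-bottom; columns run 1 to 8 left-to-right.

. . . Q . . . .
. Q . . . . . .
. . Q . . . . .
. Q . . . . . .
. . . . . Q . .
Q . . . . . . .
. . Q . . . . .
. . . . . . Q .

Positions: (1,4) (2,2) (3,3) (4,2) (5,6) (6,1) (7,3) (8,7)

Same column: (2,2)–(4,2) (column 2); (3,3)–(7,3) (column 3).
Same diagonal: (2,2)–(3,3) (|2−3| = |2−3| = 1); (3,3)–(4,2) (|3−4| = |3−2| = 1).
Total attacking pairs: 4.

4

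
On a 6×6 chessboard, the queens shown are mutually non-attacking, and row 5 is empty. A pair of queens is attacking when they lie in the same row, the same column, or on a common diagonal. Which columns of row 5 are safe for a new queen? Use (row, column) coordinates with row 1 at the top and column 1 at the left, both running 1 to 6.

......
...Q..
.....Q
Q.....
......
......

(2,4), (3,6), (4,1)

(2,4) attacks row 5 at column 4 and diagonals 1.
(3,6) attacks row 5 at column 6 and diagonals 4.
(4,1) attacks row 5 at column 1 and diagonals 2.
Attacked columns: {1, 2, 4, 6}. Safe: {3, 5}.

columns 3, 5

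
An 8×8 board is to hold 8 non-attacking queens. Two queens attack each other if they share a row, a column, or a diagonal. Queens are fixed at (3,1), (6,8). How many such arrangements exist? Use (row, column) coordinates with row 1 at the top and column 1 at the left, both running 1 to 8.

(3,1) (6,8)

Branch on row 1: col 2 → 1; col 4 → 1; col 5 → 2; col 6 → 1; col 7 → 0.
Sum: 1 + 1 + 2 + 1 + 0 = 5.

5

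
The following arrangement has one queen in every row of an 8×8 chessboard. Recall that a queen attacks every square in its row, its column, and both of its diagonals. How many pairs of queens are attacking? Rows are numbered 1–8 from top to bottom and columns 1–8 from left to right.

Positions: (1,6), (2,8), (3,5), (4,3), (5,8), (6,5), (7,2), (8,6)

Same column: (1,6)–(8,6) (column 6); (2,8)–(5,8) (column 8); (3,5)–(6,5) (column 5).
Same diagonal: (1,6)–(4,3) (|1−4| = |6−3| = 3); (4,3)–(6,5) (|4−6| = |3−5| = 2).
Total attacking pairs: 5.

5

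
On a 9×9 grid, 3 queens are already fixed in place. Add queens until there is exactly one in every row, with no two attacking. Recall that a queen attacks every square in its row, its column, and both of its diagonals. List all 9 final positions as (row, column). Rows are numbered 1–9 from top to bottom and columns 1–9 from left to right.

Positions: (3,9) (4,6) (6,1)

(1,8) (2,2) (3,9) (4,6) (5,3) (6,1) (7,4) (8,7) (9,5)

Row 1: attacked by (3,9)→{7,9}; (4,6)→{3,6,9}; (6,1)→{1,6}. Safe: 2, 4, 5, 8. Place at column 8.
Row 2: attacked by (1,8)→{7,8,9}; (3,9)→{8,9}; (4,6)→{4,6,8}; (6,1)→{1,5}. Safe: 2, 3. Place at column 2.
Row 5: attacked by (1,8)→{4,8}; (2,2)→{2,5}; (3,9)→{7,9}; (4,6)→{5,6,7}; (6,1)→{1,2}. Safe: 3. Place at column 3.
Row 7: attacked by (1,8)→{2,8}; (2,2)→{2,7}; (3,9)→{5,9}; (4,6)→{3,6,9}; (5,3)→{1,3,5}; (6,1)→{1,2}. Safe: 4. Place at column 4.
Row 8: attacked by (1,8)→{1,8}; (2,2)→{2,8}; (3,9)→{4,9}; (4,6)→{2,6}; (5,3)→{3,6}; (6,1)→{1,3}; (7,4)→{3,4,5}. Safe: 7. Place at column 7.
Row 9: attacked by (1,8)→{8}; (2,2)→{2,9}; (3,9)→{3,9}; (4,6)→{1,6}; (5,3)→{3,7}; (6,1)→{1,4}; (7,4)→{2,4,6}; (8,7)→{6,7,8}. Safe: 5. Place at column 5.
Columns [8, 2, 9, 6, 3, 1, 4, 7, 5], r−c [-7, 0, -6, -2, 2, 5, 3, 1, 4], r+c [9, 4, 12, 10, 8, 7, 11, 15, 14] are all distinct, so no two queens attack.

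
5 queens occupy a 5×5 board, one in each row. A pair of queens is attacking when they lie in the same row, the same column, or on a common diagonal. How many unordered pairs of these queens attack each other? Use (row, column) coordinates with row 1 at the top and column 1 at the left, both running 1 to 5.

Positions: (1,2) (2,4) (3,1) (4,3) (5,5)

0

All columns are distinct and no two queens satisfy |Δrow| = |Δcol|, so no pair attacks.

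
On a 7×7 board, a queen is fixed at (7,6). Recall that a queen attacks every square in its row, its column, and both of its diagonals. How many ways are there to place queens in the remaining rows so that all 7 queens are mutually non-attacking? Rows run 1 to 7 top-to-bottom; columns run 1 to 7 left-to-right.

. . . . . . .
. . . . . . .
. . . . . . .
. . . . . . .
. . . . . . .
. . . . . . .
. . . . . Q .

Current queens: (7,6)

7

Branch on row 1: col 1 → 1; col 2 → 4; col 3 → 1; col 4 → 1; col 5 → 0; col 7 → 0.
Sum: 1 + 4 + 1 + 1 + 0 + 0 = 7.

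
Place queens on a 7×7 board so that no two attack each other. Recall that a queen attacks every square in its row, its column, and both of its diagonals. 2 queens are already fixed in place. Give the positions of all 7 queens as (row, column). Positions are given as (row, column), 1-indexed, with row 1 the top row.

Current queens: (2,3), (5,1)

Row 1: attacked by (2,3)→{2,3,4}; (5,1)→{1,5}. Safe: 6, 7. Place at column 6.
Row 3: attacked by (1,6)→{4,6}; (2,3)→{2,3,4}; (5,1)→{1,3}. Safe: 5, 7. Place at column 5.
Row 4: attacked by (1,6)→{3,6}; (2,3)→{1,3,5}; (3,5)→{4,5,6}; (5,1)→{1,2}. Safe: 7. Place at column 7.
Row 6: attacked by (1,6)→{1,6}; (2,3)→{3,7}; (3,5)→{2,5}; (4,7)→{5,7}; (5,1)→{1,2}. Safe: 4. Place at column 4.
Row 7: attacked by (1,6)→{6}; (2,3)→{3}; (3,5)→{1,5}; (4,7)→{4,7}; (5,1)→{1,3}; (6,4)→{3,4,5}. Safe: 2. Place at column 2.
Columns [6, 3, 5, 7, 1, 4, 2], r−c [-5, -1, -2, -3, 4, 2, 5], r+c [7, 5, 8, 11, 6, 10, 9] are all distinct, so no two queens attack.

(1,6) (2,3) (3,5) (4,7) (5,1) (6,4) (7,2)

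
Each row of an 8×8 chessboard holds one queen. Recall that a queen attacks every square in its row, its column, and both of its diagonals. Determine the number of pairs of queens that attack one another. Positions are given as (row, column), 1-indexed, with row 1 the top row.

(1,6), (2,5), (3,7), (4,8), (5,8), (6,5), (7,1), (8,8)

Same column: (2,5)–(6,5) (column 5); (4,8)–(5,8) (column 8); (4,8)–(8,8) (column 8); (5,8)–(8,8) (column 8).
Same diagonal: (1,6)–(2,5) (|1−2| = |6−5| = 1); (2,5)–(5,8) (|2−5| = |5−8| = 3); (3,7)–(4,8) (|3−4| = |7−8| = 1).
Total attacking pairs: 7.

7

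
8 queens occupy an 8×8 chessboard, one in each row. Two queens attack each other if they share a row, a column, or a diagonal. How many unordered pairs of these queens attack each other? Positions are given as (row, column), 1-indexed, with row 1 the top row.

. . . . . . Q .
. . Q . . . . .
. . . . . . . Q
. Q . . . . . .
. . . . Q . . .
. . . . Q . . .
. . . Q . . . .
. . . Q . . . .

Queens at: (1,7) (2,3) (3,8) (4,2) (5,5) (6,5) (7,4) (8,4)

5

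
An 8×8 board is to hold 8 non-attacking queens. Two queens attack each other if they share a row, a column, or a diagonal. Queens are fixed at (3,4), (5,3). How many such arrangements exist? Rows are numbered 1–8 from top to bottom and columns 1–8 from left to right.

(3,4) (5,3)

3

Branch on row 1: col 1 → 0; col 5 → 3; col 8 → 0.
Sum: 0 + 3 + 0 = 3.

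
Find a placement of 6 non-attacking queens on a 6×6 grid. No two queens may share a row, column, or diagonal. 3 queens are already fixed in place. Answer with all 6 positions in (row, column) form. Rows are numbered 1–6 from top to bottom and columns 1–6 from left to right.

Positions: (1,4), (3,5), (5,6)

Row 2: attacked by (1,4)→{3,4,5}; (3,5)→{4,5,6}; (5,6)→{3,6}. Safe: 1, 2. Place at column 1.
Row 4: attacked by (1,4)→{1,4}; (2,1)→{1,3}; (3,5)→{4,5,6}; (5,6)→{5,6}. Safe: 2. Place at column 2.
Row 6: attacked by (1,4)→{4}; (2,1)→{1,5}; (3,5)→{2,5}; (4,2)→{2,4}; (5,6)→{5,6}. Safe: 3. Place at column 3.
Columns [4, 1, 5, 2, 6, 3], r−c [-3, 1, -2, 2, -1, 3], r+c [5, 3, 8, 6, 11, 9] are all distinct, so no two queens attack.

(1,4) (2,1) (3,5) (4,2) (5,6) (6,3)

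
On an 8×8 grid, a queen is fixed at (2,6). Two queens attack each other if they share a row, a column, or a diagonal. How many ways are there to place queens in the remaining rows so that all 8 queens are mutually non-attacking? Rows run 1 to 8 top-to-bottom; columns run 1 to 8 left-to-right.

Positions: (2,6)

Branch on row 1: col 1 → 1; col 2 → 2; col 3 → 8; col 4 → 3; col 8 → 0.
Sum: 1 + 2 + 8 + 3 + 0 = 14.

14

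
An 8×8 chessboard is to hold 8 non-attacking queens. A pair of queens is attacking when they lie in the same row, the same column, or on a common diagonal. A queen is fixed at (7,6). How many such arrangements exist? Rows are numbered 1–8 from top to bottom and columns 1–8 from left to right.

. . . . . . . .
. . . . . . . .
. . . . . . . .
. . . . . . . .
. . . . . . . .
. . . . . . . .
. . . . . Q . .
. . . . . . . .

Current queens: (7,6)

Branch on row 1: col 1 → 1; col 2 → 3; col 3 → 0; col 4 → 3; col 5 → 6; col 7 → 1; col 8 → 0.
Sum: 1 + 3 + 0 + 3 + 6 + 1 + 0 = 14.

14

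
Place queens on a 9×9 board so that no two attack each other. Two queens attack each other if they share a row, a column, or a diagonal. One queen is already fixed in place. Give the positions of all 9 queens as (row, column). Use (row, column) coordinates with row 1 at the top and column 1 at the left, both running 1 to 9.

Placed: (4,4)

(1,9) (2,3) (3,6) (4,4) (5,1) (6,8) (7,5) (8,7) (9,2)

Row 1: attacked by (4,4)→{1,4,7}. Safe: 2, 3, 5, 6, 8, 9. Place at column 9.
Row 2: attacked by (1,9)→{8,9}; (4,4)→{2,4,6}. Safe: 1, 3, 5, 7. Place at column 3.
Row 3: attacked by (1,9)→{7,9}; (2,3)→{2,3,4}; (4,4)→{3,4,5}. Safe: 1, 6, 8. Place at column 6.
Row 5: attacked by (1,9)→{5,9}; (2,3)→{3,6}; (3,6)→{4,6,8}; (4,4)→{3,4,5}. Safe: 1, 2, 7. Place at column 1.
Row 6: attacked by (1,9)→{4,9}; (2,3)→{3,7}; (3,6)→{3,6,9}; (4,4)→{2,4,6}; (5,1)→{1,2}. Safe: 5, 8. Place at column 8.
Row 7: attacked by (1,9)→{3,9}; (2,3)→{3,8}; (3,6)→{2,6}; (4,4)→{1,4,7}; (5,1)→{1,3}; (6,8)→{7,8,9}. Safe: 5. Place at column 5.
Row 8: attacked by (1,9)→{2,9}; (2,3)→{3,9}; (3,6)→{1,6}; (4,4)→{4,8}; (5,1)→{1,4}; (6,8)→{6,8}; (7,5)→{4,5,6}. Safe: 7. Place at column 7.
Row 9: attacked by (1,9)→{1,9}; (2,3)→{3}; (3,6)→{6}; (4,4)→{4,9}; (5,1)→{1,5}; (6,8)→{5,8}; (7,5)→{3,5,7}; (8,7)→{6,7,8}. Safe: 2. Place at column 2.
Columns [9, 3, 6, 4, 1, 8, 5, 7, 2], r−c [-8, -1, -3, 0, 4, -2, 2, 1, 7], r+c [10, 5, 9, 8, 6, 14, 12, 15, 11] are all distinct, so no two queens attack.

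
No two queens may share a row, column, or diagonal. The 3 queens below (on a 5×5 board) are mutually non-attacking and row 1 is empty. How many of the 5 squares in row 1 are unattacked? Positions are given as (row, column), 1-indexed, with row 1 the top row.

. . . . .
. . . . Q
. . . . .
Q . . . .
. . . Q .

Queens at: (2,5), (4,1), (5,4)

2

(2,5) attacks row 1 at column 5 and diagonals 4.
(4,1) attacks row 1 at column 1 and diagonals 4.
(5,4) attacks row 1 at column 4.
Attacked columns: {1, 4, 5}. Safe: {2, 3}.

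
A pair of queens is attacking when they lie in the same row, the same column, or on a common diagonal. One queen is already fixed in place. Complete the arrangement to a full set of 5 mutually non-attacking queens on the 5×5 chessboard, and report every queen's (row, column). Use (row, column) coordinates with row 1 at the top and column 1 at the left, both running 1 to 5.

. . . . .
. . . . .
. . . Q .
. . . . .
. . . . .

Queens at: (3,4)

(1,5) (2,2) (3,4) (4,1) (5,3)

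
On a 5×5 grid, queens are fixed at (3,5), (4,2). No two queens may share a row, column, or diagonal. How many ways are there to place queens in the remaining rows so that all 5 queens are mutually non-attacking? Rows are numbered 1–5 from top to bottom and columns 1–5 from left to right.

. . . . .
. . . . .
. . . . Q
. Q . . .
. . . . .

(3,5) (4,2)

1

Branch on row 1: col 1 → 1; col 4 → 0.
Sum: 1 + 0 = 1.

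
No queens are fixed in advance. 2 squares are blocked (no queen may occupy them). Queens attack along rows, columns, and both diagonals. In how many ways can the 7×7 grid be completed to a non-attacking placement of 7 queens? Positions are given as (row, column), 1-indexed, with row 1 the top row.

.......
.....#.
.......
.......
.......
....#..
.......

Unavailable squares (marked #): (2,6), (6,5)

31

Branch on row 1: col 1 → 3; col 2 → 5; col 3 → 5; col 4 → 4; col 5 → 6; col 6 → 4; col 7 → 4.
Sum: 3 + 5 + 5 + 4 + 6 + 4 + 4 = 31.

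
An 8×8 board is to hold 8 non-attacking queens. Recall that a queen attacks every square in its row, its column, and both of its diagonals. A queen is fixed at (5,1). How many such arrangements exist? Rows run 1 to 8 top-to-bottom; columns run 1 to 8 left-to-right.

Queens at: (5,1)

18

Branch on row 1: col 2 → 3; col 3 → 4; col 4 → 5; col 6 → 4; col 7 → 1; col 8 → 1.
Sum: 3 + 4 + 5 + 4 + 1 + 1 = 18.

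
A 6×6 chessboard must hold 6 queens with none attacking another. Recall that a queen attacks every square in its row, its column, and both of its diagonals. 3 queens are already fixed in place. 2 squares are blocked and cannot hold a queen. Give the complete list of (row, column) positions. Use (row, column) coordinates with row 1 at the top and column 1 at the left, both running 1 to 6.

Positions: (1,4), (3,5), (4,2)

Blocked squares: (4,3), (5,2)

Row 2: attacked by (1,4)→{3,4,5}; (3,5)→{4,5,6}; (4,2)→{2,4}. Safe: 1. Place at column 1.
Row 5: attacked by (1,4)→{4}; (2,1)→{1,4}; (3,5)→{3,5}; (4,2)→{1,2,3}. Blocked: 2. Safe: 6. Place at column 6.
Row 6: attacked by (1,4)→{4}; (2,1)→{1,5}; (3,5)→{2,5}; (4,2)→{2,4}; (5,6)→{5,6}. Safe: 3. Place at column 3.
Columns [4, 1, 5, 2, 6, 3], r−c [-3, 1, -2, 2, -1, 3], r+c [5, 3, 8, 6, 11, 9] are all distinct, so no two queens attack.

(1,4) (2,1) (3,5) (4,2) (5,6) (6,3)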